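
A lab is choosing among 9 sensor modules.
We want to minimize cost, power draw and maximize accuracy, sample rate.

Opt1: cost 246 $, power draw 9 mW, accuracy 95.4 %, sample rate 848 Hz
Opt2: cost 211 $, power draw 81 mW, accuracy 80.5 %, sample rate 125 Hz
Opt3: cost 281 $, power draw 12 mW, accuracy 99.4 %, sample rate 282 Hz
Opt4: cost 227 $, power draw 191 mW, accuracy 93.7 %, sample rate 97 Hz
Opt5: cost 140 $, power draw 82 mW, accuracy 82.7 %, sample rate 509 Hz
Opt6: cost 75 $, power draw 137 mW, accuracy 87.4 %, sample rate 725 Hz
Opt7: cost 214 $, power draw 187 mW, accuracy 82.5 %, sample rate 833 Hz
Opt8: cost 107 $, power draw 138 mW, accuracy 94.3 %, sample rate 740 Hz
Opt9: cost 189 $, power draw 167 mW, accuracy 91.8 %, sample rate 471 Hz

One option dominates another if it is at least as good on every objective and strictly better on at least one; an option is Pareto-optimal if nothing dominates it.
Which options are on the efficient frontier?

Opt1, Opt2, Opt3, Opt5, Opt6, Opt7, Opt8

Opt1: not dominated (best power draw).
Opt2: not dominated.
Opt3: not dominated (best accuracy).
Opt4: dominated by Opt8 (cost 107≤227, power draw 138≤191, accuracy 94.3≥93.7, sample rate 740≥97).
Opt5: not dominated.
Opt6: not dominated (best cost).
Opt7: not dominated.
Opt8: not dominated.
Opt9: dominated by Opt8 (cost 107≤189, power draw 138≤167, accuracy 94.3≥91.8, sample rate 740≥471).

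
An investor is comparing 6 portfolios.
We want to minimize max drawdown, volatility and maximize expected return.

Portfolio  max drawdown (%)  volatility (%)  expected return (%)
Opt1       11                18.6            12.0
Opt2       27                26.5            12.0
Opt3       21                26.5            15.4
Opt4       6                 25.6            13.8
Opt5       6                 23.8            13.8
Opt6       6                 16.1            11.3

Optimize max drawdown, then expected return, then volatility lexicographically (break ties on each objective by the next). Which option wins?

First minimize max drawdown: best is 6, kept {Opt4, Opt5, Opt6}.
Then maximize expected return: best is 13.8, kept {Opt4, Opt5}.
Then minimize volatility: best is 23.8, kept {Opt5}.

Opt5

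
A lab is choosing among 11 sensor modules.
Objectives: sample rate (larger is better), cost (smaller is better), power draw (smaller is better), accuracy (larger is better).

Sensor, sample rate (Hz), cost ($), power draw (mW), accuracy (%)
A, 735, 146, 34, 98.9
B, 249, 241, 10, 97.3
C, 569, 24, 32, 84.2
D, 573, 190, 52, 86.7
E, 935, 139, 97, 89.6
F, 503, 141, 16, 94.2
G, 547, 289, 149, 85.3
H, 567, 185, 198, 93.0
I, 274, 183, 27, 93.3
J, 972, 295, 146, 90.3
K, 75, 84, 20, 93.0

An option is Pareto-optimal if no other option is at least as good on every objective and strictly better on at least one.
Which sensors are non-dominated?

A, B, C, E, F, J, K

A: not dominated (best accuracy).
B: not dominated (best power draw).
C: not dominated (best cost).
D: dominated by A (sample rate 735≥573, cost 146≤190, power draw 34≤52, accuracy 98.9≥86.7).
E: not dominated.
F: not dominated.
G: dominated by A (sample rate 735≥547, cost 146≤289, power draw 34≤149, accuracy 98.9≥85.3).
H: dominated by A (sample rate 735≥567, cost 146≤185, power draw 34≤198, accuracy 98.9≥93.0).
I: dominated by F (sample rate 503≥274, cost 141≤183, power draw 16≤27, accuracy 94.2≥93.3).
J: not dominated (best sample rate).
K: not dominated.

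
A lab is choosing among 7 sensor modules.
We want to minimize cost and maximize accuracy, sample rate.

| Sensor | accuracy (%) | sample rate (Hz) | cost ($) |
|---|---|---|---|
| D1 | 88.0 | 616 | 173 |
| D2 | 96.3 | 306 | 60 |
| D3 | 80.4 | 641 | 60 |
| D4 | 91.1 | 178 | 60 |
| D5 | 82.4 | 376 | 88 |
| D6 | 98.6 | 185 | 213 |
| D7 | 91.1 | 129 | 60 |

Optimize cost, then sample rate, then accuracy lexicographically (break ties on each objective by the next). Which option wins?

First minimize cost: best is 60, kept {D2, D3, D4, D7}.
Then maximize sample rate: best is 641, kept {D3}.

D3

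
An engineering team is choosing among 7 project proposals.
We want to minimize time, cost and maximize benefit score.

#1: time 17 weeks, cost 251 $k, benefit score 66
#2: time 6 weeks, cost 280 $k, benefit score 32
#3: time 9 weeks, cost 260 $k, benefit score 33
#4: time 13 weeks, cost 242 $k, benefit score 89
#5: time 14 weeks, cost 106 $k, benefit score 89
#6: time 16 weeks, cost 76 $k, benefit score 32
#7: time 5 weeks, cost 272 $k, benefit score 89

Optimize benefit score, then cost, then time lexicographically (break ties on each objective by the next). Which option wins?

#5

First maximize benefit score: best is 89, kept {#4, #5, #7}.
Then minimize cost: best is 106, kept {#5}.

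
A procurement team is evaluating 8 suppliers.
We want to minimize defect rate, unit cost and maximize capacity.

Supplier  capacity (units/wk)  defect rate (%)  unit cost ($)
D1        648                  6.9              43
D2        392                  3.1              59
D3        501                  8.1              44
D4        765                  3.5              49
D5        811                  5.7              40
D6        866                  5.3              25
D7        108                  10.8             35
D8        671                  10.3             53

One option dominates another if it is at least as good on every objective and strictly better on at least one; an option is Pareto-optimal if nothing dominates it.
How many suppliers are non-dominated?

D1: dominated by D5 (capacity 811≥648, defect rate 5.7≤6.9, unit cost 40≤43).
D2: not dominated (best defect rate).
D3: dominated by D1 (capacity 648≥501, defect rate 6.9≤8.1, unit cost 43≤44).
D4: not dominated.
D5: dominated by D6 (capacity 866≥811, defect rate 5.3≤5.7, unit cost 25≤40).
D6: not dominated (best capacity).
D7: dominated by D6 (capacity 866≥108, defect rate 5.3≤10.8, unit cost 25≤35).
D8: dominated by D4 (capacity 765≥671, defect rate 3.5≤10.3, unit cost 49≤53).
Pareto-optimal: D2, D4, D6 → 3.

3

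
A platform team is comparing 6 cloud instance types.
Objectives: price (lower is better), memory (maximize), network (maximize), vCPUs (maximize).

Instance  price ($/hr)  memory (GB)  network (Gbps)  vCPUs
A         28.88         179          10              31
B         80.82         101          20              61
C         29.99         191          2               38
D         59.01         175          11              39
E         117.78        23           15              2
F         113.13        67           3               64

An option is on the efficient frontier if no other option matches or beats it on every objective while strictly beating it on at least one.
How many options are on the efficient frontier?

5

A: not dominated (best price).
B: not dominated (best network).
C: not dominated (best memory).
D: not dominated.
E: dominated by B (price 80.82≤117.78, memory 101≥23, network 20≥15, vCPUs 61≥2).
F: not dominated (best vCPUs).
Pareto-optimal: A, B, C, D, F → 5.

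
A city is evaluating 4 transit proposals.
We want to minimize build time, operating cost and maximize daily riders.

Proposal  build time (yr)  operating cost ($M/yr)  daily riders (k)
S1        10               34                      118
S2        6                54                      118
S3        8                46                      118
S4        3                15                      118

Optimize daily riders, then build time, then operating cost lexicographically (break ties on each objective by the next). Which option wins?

S4

First maximize daily riders: best is 118, kept {S1, S2, S3, S4}.
Then minimize build time: best is 3, kept {S4}.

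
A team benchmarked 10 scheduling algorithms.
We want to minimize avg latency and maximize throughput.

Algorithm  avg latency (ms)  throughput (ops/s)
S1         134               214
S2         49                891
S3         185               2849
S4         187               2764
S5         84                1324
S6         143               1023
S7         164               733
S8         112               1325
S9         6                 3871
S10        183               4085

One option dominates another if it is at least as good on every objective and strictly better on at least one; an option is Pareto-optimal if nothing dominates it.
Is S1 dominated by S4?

No

S4 vs S1: S4 is worse on avg latency (187 vs 134), so it does not dominate S1.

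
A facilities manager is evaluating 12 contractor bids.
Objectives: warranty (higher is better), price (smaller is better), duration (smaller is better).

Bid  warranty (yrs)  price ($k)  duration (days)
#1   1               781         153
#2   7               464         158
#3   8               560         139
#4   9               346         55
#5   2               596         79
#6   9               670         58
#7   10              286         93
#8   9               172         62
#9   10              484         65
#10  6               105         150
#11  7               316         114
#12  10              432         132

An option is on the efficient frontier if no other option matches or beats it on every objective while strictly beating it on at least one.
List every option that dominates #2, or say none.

#4: warranty 9≥7, price 346≤464, duration 55≤158 — dominates #2.
#7: warranty 10≥7, price 286≤464, duration 93≤158 — dominates #2.
#8: warranty 9≥7, price 172≤464, duration 62≤158 — dominates #2.
#11: warranty 7≥7, price 316≤464, duration 114≤158 — dominates #2.
#12: warranty 10≥7, price 432≤464, duration 132≤158 — dominates #2.
Others (#1, #3, #5, #6, #9, #10) are each worse than #2 on at least one objective.

#4, #7, #8, #11, #12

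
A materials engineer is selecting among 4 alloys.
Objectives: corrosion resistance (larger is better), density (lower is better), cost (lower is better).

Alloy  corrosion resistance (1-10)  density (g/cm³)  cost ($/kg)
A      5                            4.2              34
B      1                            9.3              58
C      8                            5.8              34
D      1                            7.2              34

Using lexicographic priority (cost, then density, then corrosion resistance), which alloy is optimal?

A

First minimize cost: best is 34, kept {A, C, D}.
Then minimize density: best is 4.2, kept {A}.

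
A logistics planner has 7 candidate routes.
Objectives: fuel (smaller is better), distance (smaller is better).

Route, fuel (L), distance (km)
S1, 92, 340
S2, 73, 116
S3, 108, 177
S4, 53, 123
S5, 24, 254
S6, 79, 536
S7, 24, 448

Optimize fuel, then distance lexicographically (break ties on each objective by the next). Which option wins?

S5

First minimize fuel: best is 24, kept {S5, S7}.
Then minimize distance: best is 254, kept {S5}.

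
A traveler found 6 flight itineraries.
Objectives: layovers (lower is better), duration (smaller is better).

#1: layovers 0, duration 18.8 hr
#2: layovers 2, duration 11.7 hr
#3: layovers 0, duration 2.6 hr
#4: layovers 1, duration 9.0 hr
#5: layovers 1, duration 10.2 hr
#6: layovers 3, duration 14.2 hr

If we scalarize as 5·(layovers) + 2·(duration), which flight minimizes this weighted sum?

#3

#1: 5·0 + 2·18.8 = 37.6
#2: 5·2 + 2·11.7 = 33.4
#3: 5·0 + 2·2.6 = 5.2
#4: 5·1 + 2·9.0 = 23.0
#5: 5·1 + 2·10.2 = 25.4
#6: 5·3 + 2·14.2 = 43.4
Lowest: #3 at 5.2.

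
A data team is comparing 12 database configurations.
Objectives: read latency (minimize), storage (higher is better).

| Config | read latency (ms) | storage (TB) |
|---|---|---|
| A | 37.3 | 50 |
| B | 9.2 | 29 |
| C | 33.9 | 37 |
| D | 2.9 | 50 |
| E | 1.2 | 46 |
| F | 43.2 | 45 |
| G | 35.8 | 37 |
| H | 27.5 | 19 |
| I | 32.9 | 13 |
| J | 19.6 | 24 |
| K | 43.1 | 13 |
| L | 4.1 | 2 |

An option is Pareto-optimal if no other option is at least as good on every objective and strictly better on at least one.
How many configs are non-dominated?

A: dominated by D (read latency 2.9≤37.3, storage 50≥50).
B: dominated by D (read latency 2.9≤9.2, storage 50≥29).
C: dominated by D (read latency 2.9≤33.9, storage 50≥37).
D: not dominated.
E: not dominated (best read latency).
F: dominated by A (read latency 37.3≤43.2, storage 50≥45).
G: dominated by C (read latency 33.9≤35.8, storage 37≥37).
H: dominated by B (read latency 9.2≤27.5, storage 29≥19).
I: dominated by B (read latency 9.2≤32.9, storage 29≥13).
J: dominated by B (read latency 9.2≤19.6, storage 29≥24).
K: dominated by A (read latency 37.3≤43.1, storage 50≥13).
L: dominated by D (read latency 2.9≤4.1, storage 50≥2).
Pareto-optimal: D, E → 2.

2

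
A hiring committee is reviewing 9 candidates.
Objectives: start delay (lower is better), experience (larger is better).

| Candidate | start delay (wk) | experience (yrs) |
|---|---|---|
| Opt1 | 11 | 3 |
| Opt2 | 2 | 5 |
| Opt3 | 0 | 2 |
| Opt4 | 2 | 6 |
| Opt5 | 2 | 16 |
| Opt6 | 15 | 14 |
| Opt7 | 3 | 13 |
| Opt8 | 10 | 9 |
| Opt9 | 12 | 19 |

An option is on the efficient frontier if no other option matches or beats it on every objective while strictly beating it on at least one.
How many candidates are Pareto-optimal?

Opt1: dominated by Opt2 (start delay 2≤11, experience 5≥3).
Opt2: dominated by Opt4 (start delay 2≤2, experience 6≥5).
Opt3: not dominated (best start delay).
Opt4: dominated by Opt5 (start delay 2≤2, experience 16≥6).
Opt5: not dominated.
Opt6: dominated by Opt5 (start delay 2≤15, experience 16≥14).
Opt7: dominated by Opt5 (start delay 2≤3, experience 16≥13).
Opt8: dominated by Opt5 (start delay 2≤10, experience 16≥9).
Opt9: not dominated (best experience).
Pareto-optimal: Opt3, Opt5, Opt9 → 3.

3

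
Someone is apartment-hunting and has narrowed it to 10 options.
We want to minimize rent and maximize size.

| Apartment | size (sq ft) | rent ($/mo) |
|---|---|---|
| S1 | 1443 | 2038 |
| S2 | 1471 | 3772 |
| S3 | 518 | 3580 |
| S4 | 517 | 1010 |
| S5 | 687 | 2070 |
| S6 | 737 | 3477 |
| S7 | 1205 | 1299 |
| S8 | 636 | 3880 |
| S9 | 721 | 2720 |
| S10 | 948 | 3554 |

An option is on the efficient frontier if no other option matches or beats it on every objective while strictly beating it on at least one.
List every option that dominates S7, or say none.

none

S1: worse on rent (2038 vs 1299).
S2: worse on rent (3772 vs 1299).
S3: worse on size (518 vs 1205).
S4: worse on size (517 vs 1205).
S5: worse on size (687 vs 1205).
S6: worse on size (737 vs 1205).
S8: worse on size (636 vs 1205).
S9: worse on size (721 vs 1205).
S10: worse on size (948 vs 1205).
No option dominates S7.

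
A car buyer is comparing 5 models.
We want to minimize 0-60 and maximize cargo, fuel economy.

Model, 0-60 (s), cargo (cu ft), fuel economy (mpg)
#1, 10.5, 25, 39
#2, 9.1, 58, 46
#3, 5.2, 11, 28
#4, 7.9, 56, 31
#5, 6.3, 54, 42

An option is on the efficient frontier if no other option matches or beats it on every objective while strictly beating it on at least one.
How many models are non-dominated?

4

#1: dominated by #2 (0-60 9.1≤10.5, cargo 58≥25, fuel economy 46≥39).
#2: not dominated (best cargo).
#3: not dominated (best 0-60).
#4: not dominated.
#5: not dominated.
Pareto-optimal: #2, #3, #4, #5 → 4.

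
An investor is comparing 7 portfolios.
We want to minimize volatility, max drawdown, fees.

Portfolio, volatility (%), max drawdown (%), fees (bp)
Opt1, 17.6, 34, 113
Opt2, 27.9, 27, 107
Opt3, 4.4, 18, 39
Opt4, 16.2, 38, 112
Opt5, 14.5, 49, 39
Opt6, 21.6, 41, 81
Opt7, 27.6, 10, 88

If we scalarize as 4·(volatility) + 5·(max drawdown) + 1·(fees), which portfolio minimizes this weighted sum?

Opt1: 4·17.6 + 5·34 + 1·113 = 353.4
Opt2: 4·27.9 + 5·27 + 1·107 = 353.6
Opt3: 4·4.4 + 5·18 + 1·39 = 146.6
Opt4: 4·16.2 + 5·38 + 1·112 = 366.8
Opt5: 4·14.5 + 5·49 + 1·39 = 342.0
Opt6: 4·21.6 + 5·41 + 1·81 = 372.4
Opt7: 4·27.6 + 5·10 + 1·88 = 248.4
Lowest: Opt3 at 146.6.

Opt3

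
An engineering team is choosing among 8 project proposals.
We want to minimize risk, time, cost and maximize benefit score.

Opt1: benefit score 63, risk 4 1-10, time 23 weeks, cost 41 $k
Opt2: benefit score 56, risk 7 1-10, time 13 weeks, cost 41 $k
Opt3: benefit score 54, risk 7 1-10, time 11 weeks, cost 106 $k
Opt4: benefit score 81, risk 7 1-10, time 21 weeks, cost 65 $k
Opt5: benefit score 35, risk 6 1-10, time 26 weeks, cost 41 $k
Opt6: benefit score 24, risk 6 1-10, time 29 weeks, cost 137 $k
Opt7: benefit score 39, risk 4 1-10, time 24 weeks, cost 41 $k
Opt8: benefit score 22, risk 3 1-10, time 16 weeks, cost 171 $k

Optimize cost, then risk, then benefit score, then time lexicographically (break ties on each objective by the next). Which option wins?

First minimize cost: best is 41, kept {Opt1, Opt2, Opt5, Opt7}.
Then minimize risk: best is 4, kept {Opt1, Opt7}.
Then maximize benefit score: best is 63, kept {Opt1}.

Opt1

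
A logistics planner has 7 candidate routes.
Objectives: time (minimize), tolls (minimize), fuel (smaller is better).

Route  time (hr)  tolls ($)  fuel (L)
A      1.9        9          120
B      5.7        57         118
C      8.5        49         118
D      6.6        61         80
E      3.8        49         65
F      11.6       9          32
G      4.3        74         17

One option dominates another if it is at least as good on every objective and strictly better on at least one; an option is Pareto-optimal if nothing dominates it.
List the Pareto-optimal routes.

A: not dominated (best time).
B: dominated by E (time 3.8≤5.7, tolls 49≤57, fuel 65≤118).
C: dominated by E (time 3.8≤8.5, tolls 49≤49, fuel 65≤118).
D: dominated by E (time 3.8≤6.6, tolls 49≤61, fuel 65≤80).
E: not dominated.
F: not dominated.
G: not dominated (best fuel).

A, E, F, G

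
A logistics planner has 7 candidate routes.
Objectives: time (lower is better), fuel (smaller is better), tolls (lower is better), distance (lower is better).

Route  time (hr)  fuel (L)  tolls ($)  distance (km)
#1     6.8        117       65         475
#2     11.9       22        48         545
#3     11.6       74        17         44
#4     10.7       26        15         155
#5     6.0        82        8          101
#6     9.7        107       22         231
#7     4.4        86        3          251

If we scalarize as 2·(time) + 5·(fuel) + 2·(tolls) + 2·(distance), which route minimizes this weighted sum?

#4

#1: 2·6.8 + 5·117 + 2·65 + 2·475 = 1678.6
#2: 2·11.9 + 5·22 + 2·48 + 2·545 = 1319.8
#3: 2·11.6 + 5·74 + 2·17 + 2·44 = 515.2
#4: 2·10.7 + 5·26 + 2·15 + 2·155 = 491.4
#5: 2·6.0 + 5·82 + 2·8 + 2·101 = 640.0
#6: 2·9.7 + 5·107 + 2·22 + 2·231 = 1060.4
#7: 2·4.4 + 5·86 + 2·3 + 2·251 = 946.8
Lowest: #4 at 491.4.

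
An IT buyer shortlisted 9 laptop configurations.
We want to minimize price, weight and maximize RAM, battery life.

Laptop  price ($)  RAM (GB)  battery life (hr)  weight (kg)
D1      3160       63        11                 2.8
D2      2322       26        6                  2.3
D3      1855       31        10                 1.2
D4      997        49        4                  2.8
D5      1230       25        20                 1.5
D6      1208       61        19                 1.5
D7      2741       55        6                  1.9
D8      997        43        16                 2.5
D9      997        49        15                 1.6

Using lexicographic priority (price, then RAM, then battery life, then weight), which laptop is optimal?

First minimize price: best is 997, kept {D4, D8, D9}.
Then maximize RAM: best is 49, kept {D4, D9}.
Then maximize battery life: best is 15, kept {D9}.

D9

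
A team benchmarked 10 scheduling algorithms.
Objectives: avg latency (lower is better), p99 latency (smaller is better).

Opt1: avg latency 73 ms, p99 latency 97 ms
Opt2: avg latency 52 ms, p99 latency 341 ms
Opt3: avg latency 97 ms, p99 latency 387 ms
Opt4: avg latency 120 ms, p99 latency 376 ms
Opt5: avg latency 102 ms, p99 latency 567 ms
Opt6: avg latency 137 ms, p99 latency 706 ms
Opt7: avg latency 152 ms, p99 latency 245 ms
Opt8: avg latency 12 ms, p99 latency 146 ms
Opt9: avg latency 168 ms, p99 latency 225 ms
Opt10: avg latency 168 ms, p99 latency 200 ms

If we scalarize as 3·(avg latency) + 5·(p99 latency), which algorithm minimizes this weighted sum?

Opt1

Opt1: 3·73 + 5·97 = 704
Opt2: 3·52 + 5·341 = 1861
Opt3: 3·97 + 5·387 = 2226
Opt4: 3·120 + 5·376 = 2240
Opt5: 3·102 + 5·567 = 3141
Opt6: 3·137 + 5·706 = 3941
Opt7: 3·152 + 5·245 = 1681
Opt8: 3·12 + 5·146 = 766
Opt9: 3·168 + 5·225 = 1629
Opt10: 3·168 + 5·200 = 1504
Lowest: Opt1 at 704.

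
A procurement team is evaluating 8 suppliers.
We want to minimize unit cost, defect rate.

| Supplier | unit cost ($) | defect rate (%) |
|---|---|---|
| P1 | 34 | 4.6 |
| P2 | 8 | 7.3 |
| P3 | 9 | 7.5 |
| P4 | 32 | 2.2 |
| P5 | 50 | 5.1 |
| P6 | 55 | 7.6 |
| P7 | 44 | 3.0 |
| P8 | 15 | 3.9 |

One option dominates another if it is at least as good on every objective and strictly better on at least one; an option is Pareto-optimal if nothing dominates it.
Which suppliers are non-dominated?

P2, P4, P8

P1: dominated by P4 (unit cost 32≤34, defect rate 2.2≤4.6).
P2: not dominated (best unit cost).
P3: dominated by P2 (unit cost 8≤9, defect rate 7.3≤7.5).
P4: not dominated (best defect rate).
P5: dominated by P1 (unit cost 34≤50, defect rate 4.6≤5.1).
P6: dominated by P1 (unit cost 34≤55, defect rate 4.6≤7.6).
P7: dominated by P4 (unit cost 32≤44, defect rate 2.2≤3.0).
P8: not dominated.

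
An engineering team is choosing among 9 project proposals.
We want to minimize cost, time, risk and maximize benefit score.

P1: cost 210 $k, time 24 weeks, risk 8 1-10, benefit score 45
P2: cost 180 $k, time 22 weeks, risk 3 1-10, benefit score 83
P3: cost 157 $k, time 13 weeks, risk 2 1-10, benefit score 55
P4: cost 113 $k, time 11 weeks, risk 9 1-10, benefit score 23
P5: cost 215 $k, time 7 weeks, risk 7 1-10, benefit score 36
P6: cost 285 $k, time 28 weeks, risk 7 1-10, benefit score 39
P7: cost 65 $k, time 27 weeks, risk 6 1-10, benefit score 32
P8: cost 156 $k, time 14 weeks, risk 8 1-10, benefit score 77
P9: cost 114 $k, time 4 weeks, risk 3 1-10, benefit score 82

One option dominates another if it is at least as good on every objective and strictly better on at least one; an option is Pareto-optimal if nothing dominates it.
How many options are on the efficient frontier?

P1: dominated by P2 (cost 180≤210, time 22≤24, risk 3≤8, benefit score 83≥45).
P2: not dominated (best benefit score).
P3: not dominated (best risk).
P4: not dominated.
P5: dominated by P9 (cost 114≤215, time 4≤7, risk 3≤7, benefit score 82≥36).
P6: dominated by P2 (cost 180≤285, time 22≤28, risk 3≤7, benefit score 83≥39).
P7: not dominated (best cost).
P8: dominated by P9 (cost 114≤156, time 4≤14, risk 3≤8, benefit score 82≥77).
P9: not dominated (best time).
Pareto-optimal: P2, P3, P4, P7, P9 → 5.

5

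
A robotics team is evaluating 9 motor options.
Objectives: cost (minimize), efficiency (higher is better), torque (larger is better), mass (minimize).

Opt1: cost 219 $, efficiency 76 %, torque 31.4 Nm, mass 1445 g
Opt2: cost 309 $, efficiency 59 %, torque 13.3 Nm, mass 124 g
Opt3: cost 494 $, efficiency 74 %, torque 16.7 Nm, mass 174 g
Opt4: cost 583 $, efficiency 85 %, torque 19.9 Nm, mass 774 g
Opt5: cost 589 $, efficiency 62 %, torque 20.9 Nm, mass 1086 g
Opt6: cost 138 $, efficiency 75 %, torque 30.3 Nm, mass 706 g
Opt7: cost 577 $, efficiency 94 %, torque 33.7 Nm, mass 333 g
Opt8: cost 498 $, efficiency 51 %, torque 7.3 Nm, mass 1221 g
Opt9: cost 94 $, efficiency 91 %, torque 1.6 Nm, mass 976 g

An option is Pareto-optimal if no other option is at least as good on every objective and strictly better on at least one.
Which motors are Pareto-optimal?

Opt1: not dominated.
Opt2: not dominated (best mass).
Opt3: not dominated.
Opt4: dominated by Opt7 (cost 577≤583, efficiency 94≥85, torque 33.7≥19.9, mass 333≤774).
Opt5: dominated by Opt6 (cost 138≤589, efficiency 75≥62, torque 30.3≥20.9, mass 706≤1086).
Opt6: not dominated.
Opt7: not dominated (best efficiency).
Opt8: dominated by Opt2 (cost 309≤498, efficiency 59≥51, torque 13.3≥7.3, mass 124≤1221).
Opt9: not dominated (best cost).

Opt1, Opt2, Opt3, Opt6, Opt7, Opt9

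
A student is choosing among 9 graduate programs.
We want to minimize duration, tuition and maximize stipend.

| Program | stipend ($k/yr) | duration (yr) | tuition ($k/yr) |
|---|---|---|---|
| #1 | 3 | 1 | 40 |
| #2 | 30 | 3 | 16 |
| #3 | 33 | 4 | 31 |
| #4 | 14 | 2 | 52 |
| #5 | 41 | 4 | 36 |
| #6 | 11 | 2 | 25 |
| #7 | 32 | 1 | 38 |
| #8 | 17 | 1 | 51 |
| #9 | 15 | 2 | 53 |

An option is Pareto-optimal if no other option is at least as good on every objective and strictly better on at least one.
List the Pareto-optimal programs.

#1: dominated by #7 (stipend 32≥3, duration 1≤1, tuition 38≤40).
#2: not dominated (best tuition).
#3: not dominated.
#4: dominated by #7 (stipend 32≥14, duration 1≤2, tuition 38≤52).
#5: not dominated (best stipend).
#6: not dominated.
#7: not dominated.
#8: dominated by #7 (stipend 32≥17, duration 1≤1, tuition 38≤51).
#9: dominated by #7 (stipend 32≥15, duration 1≤2, tuition 38≤53).

#2, #3, #5, #6, #7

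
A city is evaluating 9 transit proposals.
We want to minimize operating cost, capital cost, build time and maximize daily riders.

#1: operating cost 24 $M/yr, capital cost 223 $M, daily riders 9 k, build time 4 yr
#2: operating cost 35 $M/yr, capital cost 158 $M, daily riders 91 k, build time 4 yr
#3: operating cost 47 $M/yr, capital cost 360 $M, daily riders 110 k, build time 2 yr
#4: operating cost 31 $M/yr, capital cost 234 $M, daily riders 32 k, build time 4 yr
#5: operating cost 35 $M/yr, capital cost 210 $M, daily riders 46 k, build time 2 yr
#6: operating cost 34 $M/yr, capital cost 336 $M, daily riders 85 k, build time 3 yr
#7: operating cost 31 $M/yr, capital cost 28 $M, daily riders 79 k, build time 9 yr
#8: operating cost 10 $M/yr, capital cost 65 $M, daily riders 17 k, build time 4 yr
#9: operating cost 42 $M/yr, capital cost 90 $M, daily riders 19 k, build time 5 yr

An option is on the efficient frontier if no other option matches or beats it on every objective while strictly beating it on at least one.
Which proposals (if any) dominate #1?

#8

#8: operating cost 10≤24, capital cost 65≤223, daily riders 17≥9, build time 4≤4 — dominates #1.
Others (#2, #3, #4, #5, #6, #7, #9) are each worse than #1 on at least one objective.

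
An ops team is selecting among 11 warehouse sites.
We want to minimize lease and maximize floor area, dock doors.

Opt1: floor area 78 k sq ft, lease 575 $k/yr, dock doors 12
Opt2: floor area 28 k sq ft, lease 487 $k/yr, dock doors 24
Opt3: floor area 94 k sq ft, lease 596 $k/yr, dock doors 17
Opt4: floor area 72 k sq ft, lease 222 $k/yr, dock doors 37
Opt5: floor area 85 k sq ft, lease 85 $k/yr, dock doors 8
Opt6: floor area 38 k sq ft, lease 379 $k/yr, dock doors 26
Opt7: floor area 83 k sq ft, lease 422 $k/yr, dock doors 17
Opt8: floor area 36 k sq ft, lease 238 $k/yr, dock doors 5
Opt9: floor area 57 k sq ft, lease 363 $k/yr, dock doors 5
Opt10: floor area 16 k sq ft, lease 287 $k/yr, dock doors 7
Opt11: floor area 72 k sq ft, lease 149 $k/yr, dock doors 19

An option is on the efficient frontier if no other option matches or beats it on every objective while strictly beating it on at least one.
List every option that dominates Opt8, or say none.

Opt4: floor area 72≥36, lease 222≤238, dock doors 37≥5 — dominates Opt8.
Opt5: floor area 85≥36, lease 85≤238, dock doors 8≥5 — dominates Opt8.
Opt11: floor area 72≥36, lease 149≤238, dock doors 19≥5 — dominates Opt8.
Others (Opt1, Opt2, Opt3, Opt6, Opt7, Opt9, Opt10) are each worse than Opt8 on at least one objective.

Opt4, Opt5, Opt11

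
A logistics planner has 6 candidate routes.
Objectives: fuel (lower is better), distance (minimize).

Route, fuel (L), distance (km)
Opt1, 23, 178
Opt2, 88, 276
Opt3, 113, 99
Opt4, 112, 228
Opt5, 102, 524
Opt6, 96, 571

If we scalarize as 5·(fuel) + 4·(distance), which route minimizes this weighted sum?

Opt1: 5·23 + 4·178 = 827
Opt2: 5·88 + 4·276 = 1544
Opt3: 5·113 + 4·99 = 961
Opt4: 5·112 + 4·228 = 1472
Opt5: 5·102 + 4·524 = 2606
Opt6: 5·96 + 4·571 = 2764
Lowest: Opt1 at 827.

Opt1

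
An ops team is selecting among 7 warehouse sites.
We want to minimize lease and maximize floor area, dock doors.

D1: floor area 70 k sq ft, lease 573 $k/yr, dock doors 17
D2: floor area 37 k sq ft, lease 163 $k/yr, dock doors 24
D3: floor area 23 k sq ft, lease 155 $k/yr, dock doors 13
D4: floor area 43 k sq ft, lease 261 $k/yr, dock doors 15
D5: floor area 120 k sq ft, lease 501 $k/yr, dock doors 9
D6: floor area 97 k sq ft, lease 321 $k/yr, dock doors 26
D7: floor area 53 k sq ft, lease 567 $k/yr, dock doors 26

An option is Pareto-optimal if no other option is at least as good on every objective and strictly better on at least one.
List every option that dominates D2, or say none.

none

D1: worse on lease (573 vs 163).
D3: worse on floor area (23 vs 37).
D4: worse on lease (261 vs 163).
D5: worse on lease (501 vs 163).
D6: worse on lease (321 vs 163).
D7: worse on lease (567 vs 163).
No option dominates D2.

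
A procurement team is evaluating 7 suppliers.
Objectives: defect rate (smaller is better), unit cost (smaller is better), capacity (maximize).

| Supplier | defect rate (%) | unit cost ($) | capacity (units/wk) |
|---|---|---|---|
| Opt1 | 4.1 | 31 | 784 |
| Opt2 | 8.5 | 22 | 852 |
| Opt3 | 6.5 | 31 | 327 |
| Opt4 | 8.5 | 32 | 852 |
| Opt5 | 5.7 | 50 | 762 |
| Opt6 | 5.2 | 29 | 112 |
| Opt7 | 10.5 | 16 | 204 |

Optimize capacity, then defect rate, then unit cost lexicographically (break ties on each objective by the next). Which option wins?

Opt2

First maximize capacity: best is 852, kept {Opt2, Opt4}.
Then minimize defect rate: best is 8.5, kept {Opt2, Opt4}.
Then minimize unit cost: best is 22, kept {Opt2}.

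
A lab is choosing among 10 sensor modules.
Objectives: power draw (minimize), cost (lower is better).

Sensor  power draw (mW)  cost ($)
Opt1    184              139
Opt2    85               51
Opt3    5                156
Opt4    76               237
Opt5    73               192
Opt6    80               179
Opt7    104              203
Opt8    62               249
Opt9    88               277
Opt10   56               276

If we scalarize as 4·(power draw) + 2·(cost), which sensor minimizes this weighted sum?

Opt1: 4·184 + 2·139 = 1014
Opt2: 4·85 + 2·51 = 442
Opt3: 4·5 + 2·156 = 332
Opt4: 4·76 + 2·237 = 778
Opt5: 4·73 + 2·192 = 676
Opt6: 4·80 + 2·179 = 678
Opt7: 4·104 + 2·203 = 822
Opt8: 4·62 + 2·249 = 746
Opt9: 4·88 + 2·277 = 906
Opt10: 4·56 + 2·276 = 776
Lowest: Opt3 at 332.

Opt3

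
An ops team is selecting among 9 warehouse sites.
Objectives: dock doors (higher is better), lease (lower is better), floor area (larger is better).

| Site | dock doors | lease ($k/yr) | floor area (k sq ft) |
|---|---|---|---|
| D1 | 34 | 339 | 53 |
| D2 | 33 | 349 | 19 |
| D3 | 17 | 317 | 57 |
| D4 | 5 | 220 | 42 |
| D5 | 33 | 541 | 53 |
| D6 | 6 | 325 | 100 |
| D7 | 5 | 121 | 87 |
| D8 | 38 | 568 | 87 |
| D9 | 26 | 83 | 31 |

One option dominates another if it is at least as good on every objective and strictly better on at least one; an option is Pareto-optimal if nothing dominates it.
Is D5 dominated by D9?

No

D9 vs D5: D9 is worse on dock doors (26 vs 33), so it does not dominate D5.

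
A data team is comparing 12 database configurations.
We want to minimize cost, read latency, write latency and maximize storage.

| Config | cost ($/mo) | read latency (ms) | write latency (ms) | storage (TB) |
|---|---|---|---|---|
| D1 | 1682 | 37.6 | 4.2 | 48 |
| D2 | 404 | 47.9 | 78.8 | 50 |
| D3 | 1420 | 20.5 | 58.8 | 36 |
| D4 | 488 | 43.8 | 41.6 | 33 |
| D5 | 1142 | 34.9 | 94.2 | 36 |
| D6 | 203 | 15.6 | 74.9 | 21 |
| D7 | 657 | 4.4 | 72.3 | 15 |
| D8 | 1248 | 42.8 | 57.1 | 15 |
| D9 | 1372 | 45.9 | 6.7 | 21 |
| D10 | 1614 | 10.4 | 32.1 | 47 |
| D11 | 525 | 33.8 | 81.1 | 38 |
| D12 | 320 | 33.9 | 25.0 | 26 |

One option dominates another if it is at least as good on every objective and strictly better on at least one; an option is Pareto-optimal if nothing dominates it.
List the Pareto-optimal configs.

D1: not dominated (best write latency).
D2: not dominated (best storage).
D3: not dominated.
D4: not dominated.
D5: dominated by D11 (cost 525≤1142, read latency 33.8≤34.9, write latency 81.1≤94.2, storage 38≥36).
D6: not dominated (best cost).
D7: not dominated (best read latency).
D8: dominated by D12 (cost 320≤1248, read latency 33.9≤42.8, write latency 25.0≤57.1, storage 26≥15).
D9: not dominated.
D10: not dominated.
D11: not dominated.
D12: not dominated.

D1, D2, D3, D4, D6, D7, D9, D10, D11, D12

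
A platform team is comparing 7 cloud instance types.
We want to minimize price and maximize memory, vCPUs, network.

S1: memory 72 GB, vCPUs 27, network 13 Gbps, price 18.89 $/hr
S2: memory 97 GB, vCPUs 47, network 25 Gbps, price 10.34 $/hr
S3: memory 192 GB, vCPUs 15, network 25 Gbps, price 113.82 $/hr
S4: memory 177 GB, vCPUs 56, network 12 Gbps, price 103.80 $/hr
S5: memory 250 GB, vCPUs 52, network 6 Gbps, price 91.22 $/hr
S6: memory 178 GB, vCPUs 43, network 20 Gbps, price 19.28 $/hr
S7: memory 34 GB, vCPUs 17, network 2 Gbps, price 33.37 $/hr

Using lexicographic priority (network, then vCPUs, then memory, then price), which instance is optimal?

First maximize network: best is 25, kept {S2, S3}.
Then maximize vCPUs: best is 47, kept {S2}.

S2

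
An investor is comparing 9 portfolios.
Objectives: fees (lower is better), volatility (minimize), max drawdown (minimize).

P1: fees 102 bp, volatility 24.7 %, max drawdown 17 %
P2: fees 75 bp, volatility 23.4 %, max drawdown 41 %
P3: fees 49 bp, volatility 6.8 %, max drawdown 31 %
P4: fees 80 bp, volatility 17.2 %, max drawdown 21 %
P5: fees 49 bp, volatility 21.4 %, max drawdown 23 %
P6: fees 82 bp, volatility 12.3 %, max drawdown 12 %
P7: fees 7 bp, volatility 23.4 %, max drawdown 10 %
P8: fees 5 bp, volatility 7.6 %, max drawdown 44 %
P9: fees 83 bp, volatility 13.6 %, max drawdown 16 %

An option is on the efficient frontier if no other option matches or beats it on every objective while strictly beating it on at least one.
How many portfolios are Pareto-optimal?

P1: dominated by P6 (fees 82≤102, volatility 12.3≤24.7, max drawdown 12≤17).
P2: dominated by P3 (fees 49≤75, volatility 6.8≤23.4, max drawdown 31≤41).
P3: not dominated (best volatility).
P4: not dominated.
P5: not dominated.
P6: not dominated.
P7: not dominated (best max drawdown).
P8: not dominated (best fees).
P9: dominated by P6 (fees 82≤83, volatility 12.3≤13.6, max drawdown 12≤16).
Pareto-optimal: P3, P4, P5, P6, P7, P8 → 6.

6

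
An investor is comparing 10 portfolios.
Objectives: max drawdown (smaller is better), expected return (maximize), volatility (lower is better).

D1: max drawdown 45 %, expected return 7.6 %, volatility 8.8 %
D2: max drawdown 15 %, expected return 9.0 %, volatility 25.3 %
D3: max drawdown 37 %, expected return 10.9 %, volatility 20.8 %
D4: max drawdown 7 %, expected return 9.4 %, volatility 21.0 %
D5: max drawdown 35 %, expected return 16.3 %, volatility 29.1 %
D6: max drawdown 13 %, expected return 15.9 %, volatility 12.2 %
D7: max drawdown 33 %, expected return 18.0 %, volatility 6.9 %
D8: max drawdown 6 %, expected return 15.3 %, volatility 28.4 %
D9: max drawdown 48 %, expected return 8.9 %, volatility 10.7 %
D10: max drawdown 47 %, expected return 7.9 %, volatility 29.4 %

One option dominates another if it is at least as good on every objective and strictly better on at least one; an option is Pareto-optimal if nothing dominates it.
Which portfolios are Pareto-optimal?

D1: dominated by D7 (max drawdown 33≤45, expected return 18.0≥7.6, volatility 6.9≤8.8).
D2: dominated by D4 (max drawdown 7≤15, expected return 9.4≥9.0, volatility 21.0≤25.3).
D3: dominated by D6 (max drawdown 13≤37, expected return 15.9≥10.9, volatility 12.2≤20.8).
D4: not dominated.
D5: dominated by D7 (max drawdown 33≤35, expected return 18.0≥16.3, volatility 6.9≤29.1).
D6: not dominated.
D7: not dominated (best expected return).
D8: not dominated (best max drawdown).
D9: dominated by D7 (max drawdown 33≤48, expected return 18.0≥8.9, volatility 6.9≤10.7).
D10: dominated by D2 (max drawdown 15≤47, expected return 9.0≥7.9, volatility 25.3≤29.4).

D4, D6, D7, D8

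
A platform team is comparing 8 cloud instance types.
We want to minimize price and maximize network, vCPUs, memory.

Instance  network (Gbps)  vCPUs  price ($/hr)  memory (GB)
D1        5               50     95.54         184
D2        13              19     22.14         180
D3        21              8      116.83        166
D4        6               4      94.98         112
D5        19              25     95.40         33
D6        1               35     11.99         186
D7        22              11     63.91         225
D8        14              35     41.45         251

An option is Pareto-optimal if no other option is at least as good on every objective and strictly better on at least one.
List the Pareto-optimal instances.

D1, D2, D5, D6, D7, D8

D1: not dominated (best vCPUs).
D2: not dominated.
D3: dominated by D7 (network 22≥21, vCPUs 11≥8, price 63.91≤116.83, memory 225≥166).
D4: dominated by D2 (network 13≥6, vCPUs 19≥4, price 22.14≤94.98, memory 180≥112).
D5: not dominated.
D6: not dominated (best price).
D7: not dominated (best network).
D8: not dominated (best memory).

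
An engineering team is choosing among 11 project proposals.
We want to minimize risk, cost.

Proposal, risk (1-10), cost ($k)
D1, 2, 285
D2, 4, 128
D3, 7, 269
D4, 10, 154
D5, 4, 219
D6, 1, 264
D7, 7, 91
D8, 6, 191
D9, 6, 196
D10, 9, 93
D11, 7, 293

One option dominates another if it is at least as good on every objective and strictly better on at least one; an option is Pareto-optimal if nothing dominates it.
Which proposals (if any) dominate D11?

D1, D2, D3, D5, D6, D7, D8, D9

D1: risk 2≤7, cost 285≤293 — dominates D11.
D2: risk 4≤7, cost 128≤293 — dominates D11.
D3: risk 7≤7, cost 269≤293 — dominates D11.
D5: risk 4≤7, cost 219≤293 — dominates D11.
D6: risk 1≤7, cost 264≤293 — dominates D11.
D7: risk 7≤7, cost 91≤293 — dominates D11.
D8: risk 6≤7, cost 191≤293 — dominates D11.
D9: risk 6≤7, cost 196≤293 — dominates D11.
Others (D4, D10) are each worse than D11 on at least one objective.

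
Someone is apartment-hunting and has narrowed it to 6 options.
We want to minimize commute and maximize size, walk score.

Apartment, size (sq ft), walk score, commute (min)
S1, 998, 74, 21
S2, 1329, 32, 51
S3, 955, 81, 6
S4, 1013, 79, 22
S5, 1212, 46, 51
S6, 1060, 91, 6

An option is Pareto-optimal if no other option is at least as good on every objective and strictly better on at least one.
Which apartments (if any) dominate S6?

S1: worse on size (998 vs 1060).
S2: worse on walk score (32 vs 91).
S3: worse on size (955 vs 1060).
S4: worse on size (1013 vs 1060).
S5: worse on walk score (46 vs 91).
No option dominates S6.

none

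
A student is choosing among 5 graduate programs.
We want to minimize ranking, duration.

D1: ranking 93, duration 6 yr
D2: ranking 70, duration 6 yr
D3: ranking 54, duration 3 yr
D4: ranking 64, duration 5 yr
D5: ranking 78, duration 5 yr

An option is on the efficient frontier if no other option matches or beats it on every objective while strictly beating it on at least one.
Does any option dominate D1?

D2 vs D1: ranking 70≤93, duration 6≤6 — D2 is at least as good on every objective and strictly better on at least one, so D2 dominates D1.

Yes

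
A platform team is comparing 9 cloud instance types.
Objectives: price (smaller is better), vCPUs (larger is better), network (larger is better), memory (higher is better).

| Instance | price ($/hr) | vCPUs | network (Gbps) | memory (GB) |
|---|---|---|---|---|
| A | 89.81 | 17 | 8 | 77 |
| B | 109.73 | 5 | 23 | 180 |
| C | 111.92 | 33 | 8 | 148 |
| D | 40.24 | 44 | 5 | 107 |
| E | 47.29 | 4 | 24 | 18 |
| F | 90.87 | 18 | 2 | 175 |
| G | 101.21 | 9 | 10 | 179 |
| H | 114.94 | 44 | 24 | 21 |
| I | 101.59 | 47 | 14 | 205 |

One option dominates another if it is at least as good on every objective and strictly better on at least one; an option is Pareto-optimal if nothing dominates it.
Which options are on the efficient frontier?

A, B, D, E, F, G, H, I

A: not dominated.
B: not dominated.
C: dominated by I (price 101.59≤111.92, vCPUs 47≥33, network 14≥8, memory 205≥148).
D: not dominated (best price).
E: not dominated.
F: not dominated.
G: not dominated.
H: not dominated.
I: not dominated (best vCPUs).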